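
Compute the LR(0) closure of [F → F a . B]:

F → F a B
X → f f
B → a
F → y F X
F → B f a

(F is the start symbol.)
{ [B → . a], [F → F a . B] }

To compute CLOSURE, for each item [A → α.Bβ] where B is a non-terminal, add [B → .γ] for all productions B → γ; repeat for the newly added items until nothing changes.

Start with: [F → F a . B]
  [F → F a . B] has the dot before B: add [B → . a]
No further items can be added.

CLOSURE = { [B → . a], [F → F a . B] }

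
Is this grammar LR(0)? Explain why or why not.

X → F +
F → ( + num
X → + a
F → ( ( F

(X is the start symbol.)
Yes, the grammar is LR(0)

Augment with X' → X and build the canonical LR(0) collection (I0 = CLOSURE({[X' → . X]}), then GOTO on every symbol after a dot until no new states appear). It has 11 states:
  I0: { [F → . ( ( F], [F → . ( + num], [X → . + a], [X → . F +], [X' → . X] }  — shift
  I1: { [F → ( . ( F], [F → ( . + num] }  — shift
  I2: { [X → + . a] }  — shift
  I3: { [X → F . +] }  — shift
  I4: { [X' → X .] }  — accept
  I5: { [X → F + .] }  — reduce
  I6: { [X → + a .] }  — reduce
  I7: { [F → ( ( . F], [F → . ( ( F], [F → . ( + num] }  — shift
  I8: { [F → ( + . num] }  — shift
  I9: { [F → ( + num .] }  — reduce
  I10: { [F → ( ( F .] }  — reduce

Every state is either a pure shift/goto state or contains exactly one complete item and nothing to shift — no conflicts. The grammar is LR(0).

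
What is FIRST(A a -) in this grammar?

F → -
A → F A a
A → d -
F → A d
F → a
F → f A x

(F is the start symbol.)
FIRST sets of the non-terminals involved (from the grammar, by fixed-point iteration):
  FIRST(A) = { '-', 'a', 'd', 'f' }

To compute FIRST(A a -), process the symbols left to right:
Symbol A is a non-terminal. Add FIRST(A) \ {ε} = { '-', 'a', 'd', 'f' }
A is not nullable (ε ∉ FIRST(A)), so stop here.
FIRST(A a -) = { '-', 'a', 'd', 'f' }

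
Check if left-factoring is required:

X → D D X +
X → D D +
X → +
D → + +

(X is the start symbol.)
Left-factoring is needed when two productions for the same non-terminal
share a common prefix on the right-hand side.

Productions for X:
  X → D D X +
  X → D D +
  X → +

Found common prefix 'D D' in productions for X

Answer: Yes, X has productions with common prefix 'D D'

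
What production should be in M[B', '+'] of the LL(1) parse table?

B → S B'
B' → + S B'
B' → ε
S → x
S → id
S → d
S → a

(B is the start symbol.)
B' → + S B'

To find M[B', '+'], we find productions for B' where '+' is in the predict set (PREDICT(N → α) = (FIRST(α) \ {ε}) ∪ (FOLLOW(N) if α ⇒* ε)).

Relevant sets:
  FOLLOW(B') = { $ }

B' → + S B': PREDICT = { '+' }
  '+' is in predict set, so this production goes in M[B', '+']
B' → ε: PREDICT = { $ }

M[B', '+'] = B' → + S B'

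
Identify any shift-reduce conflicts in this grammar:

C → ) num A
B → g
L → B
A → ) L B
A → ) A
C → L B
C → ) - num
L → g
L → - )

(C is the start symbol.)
No shift-reduce conflicts

A shift-reduce conflict occurs when an LR(0) state has both:
  - a complete (reduce) item [A → α .] (dot at the end), and
  - a shift item [B → β . c γ] (dot before a terminal).

Augment with C' → C and build the canonical LR(0) collection (I0 = CLOSURE({[C' → . C]}), then GOTO on every symbol after a dot until no new states appear). It has 18 states:
  I0: { [B → . g], [C → . ) - num], [C → . ) num A], [C → . L B], [C' → . C], [L → . - )], [L → . B], [L → . g] }  — shift
  I1: { [C → ) . - num], [C → ) . num A] }  — shift
  I2: { [L → - . )] }  — shift
  I3: { [L → B .] }  — reduce
  I4: { [C' → C .] }  — accept
  I5: { [B → . g], [C → L . B] }  — shift
  I6: { [B → g .], [L → g .] }  — 2 reduces
  I7: { [C → L B .] }  — reduce
  I8: { [B → g .] }  — reduce
  I9: { [L → - ) .] }  — reduce
  I10: { [C → ) - . num] }  — shift
  I11: { [A → . ) A], [A → . ) L B], [C → ) num . A] }  — shift
  I12: { [A → ) . A], [A → ) . L B], [A → . ) A], [A → . ) L B], [B → . g], [L → . - )], [L → . B], [L → . g] }  — shift
  I13: { [C → ) num A .] }  — reduce
  I14: { [A → ) A .] }  — reduce
  I15: { [A → ) L . B], [B → . g] }  — shift
  I16: { [A → ) L B .] }  — reduce
  I17: { [C → ) - num .] }  — reduce

No state contains both a complete item and a shift item.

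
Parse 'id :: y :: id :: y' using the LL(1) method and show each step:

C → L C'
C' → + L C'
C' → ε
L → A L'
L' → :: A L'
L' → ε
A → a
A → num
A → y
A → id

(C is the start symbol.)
Stack is shown with the top on the left.

Stack         Input                 Action
------------------------------------------
C $           id :: y :: id :: y $  output C → L C'
L C' $        id :: y :: id :: y $  output L → A L'
A L' C' $     id :: y :: id :: y $  output A → id
id L' C' $    id :: y :: id :: y $  match 'id'
L' C' $       :: y :: id :: y $     output L' → :: A L'
:: A L' C' $  :: y :: id :: y $     match '::'
A L' C' $     y :: id :: y $        output A → y
y L' C' $     y :: id :: y $        match 'y'
L' C' $       :: id :: y $          output L' → :: A L'
:: A L' C' $  :: id :: y $          match '::'
A L' C' $     id :: y $             output A → id
id L' C' $    id :: y $             match 'id'
L' C' $       :: y $                output L' → :: A L'
:: A L' C' $  :: y $                match '::'
A L' C' $     y $                   output A → y
y L' C' $     y $                   match 'y'
L' C' $       $                     output L' → ε
C' $          $                     output C' → ε
$             $                     accept

The string is accepted.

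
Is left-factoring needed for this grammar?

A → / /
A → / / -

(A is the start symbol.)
Yes, A has productions with common prefix '/ /'

Left-factoring is needed when two productions for the same non-terminal
share a common prefix on the right-hand side.

Productions for A:
  A → / /
  A → / / -

Found common prefix '/ /' in productions for A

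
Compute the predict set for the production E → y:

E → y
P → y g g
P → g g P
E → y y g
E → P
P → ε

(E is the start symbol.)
{ 'y' }

PREDICT(E → y) = (FIRST(RHS) \ {ε}) ∪ (FOLLOW(E) if ε ∈ FIRST(RHS), i.e. RHS ⇒* ε)
FIRST(y) = { 'y' }
ε ∉ FIRST(y), so FOLLOW(E) is not added.
PREDICT(E → y) = { 'y' }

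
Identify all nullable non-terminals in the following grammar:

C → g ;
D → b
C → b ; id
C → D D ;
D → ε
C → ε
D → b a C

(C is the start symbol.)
A non-terminal is nullable if it can derive ε (the empty string): either it has an ε-production, or it has a production whose right-hand side consists entirely of nullable non-terminals.

ε-productions: D → ε, C → ε
So D, C are immediately nullable.
Every non-terminal is now nullable.
Nullable = { 'C', 'D' }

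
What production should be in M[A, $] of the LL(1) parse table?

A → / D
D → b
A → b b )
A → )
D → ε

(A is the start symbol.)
To find M[A, $], we find productions for A where $ is in the predict set (PREDICT(N → α) = (FIRST(α) \ {ε}) ∪ (FOLLOW(N) if α ⇒* ε)).

A → / D: PREDICT = { '/' }
A → b b ): PREDICT = { 'b' }
A → ): PREDICT = { ')' }

M[A, $] is empty (no production applies)

Answer: Empty (error entry)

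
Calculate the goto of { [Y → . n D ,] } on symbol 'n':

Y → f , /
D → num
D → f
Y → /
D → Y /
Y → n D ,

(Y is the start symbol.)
GOTO(I, 'n') = CLOSURE({ [A → αX.β] : [A → α.Xβ] ∈ I, X = 'n' })

Items with dot before 'n', with the dot advanced:
  [Y → . n D ,] → [Y → n . D ,]
Closure of the advanced items:
  [Y → n . D ,] has the dot before D: add [D → . num], [D → . f], [D → . Y /]
  [D → . Y /] has the dot before Y: add [Y → . f , /], [Y → . /], [Y → . n D ,]

GOTO = { [D → . Y /], [D → . f], [D → . num], [Y → . /], [Y → . f , /], [Y → . n D ,], [Y → n . D ,] }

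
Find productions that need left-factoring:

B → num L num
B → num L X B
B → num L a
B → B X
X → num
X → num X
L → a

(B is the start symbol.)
Left-factoring is needed when two productions for the same non-terminal
share a common prefix on the right-hand side.

Productions for B:
  B → num L num
  B → num L X B
  B → num L a
  B → B X
Productions for X:
  X → num
  X → num X

Found common prefix 'num L' in productions for B
Found common prefix 'num' in productions for X

Answer: Yes, B has productions with common prefix 'num L'; X has productions with common prefix 'num'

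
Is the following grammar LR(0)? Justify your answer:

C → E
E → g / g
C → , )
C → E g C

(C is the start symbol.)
No. Shift-reduce conflict between [C → E .] and [C → E . g C]

Augment with C' → C and build the canonical LR(0) collection (I0 = CLOSURE({[C' → . C]}), then GOTO on every symbol after a dot until no new states appear). It has 10 states:
  I0: { [C → . , )], [C → . E g C], [C → . E], [C' → . C], [E → . g / g] }  — shift
  I1: { [C → , . )] }  — shift
  I2: { [C' → C .] }  — accept
  I3: { [C → E . g C], [C → E .] }  — shift, reduce
  I4: { [E → g . / g] }  — shift
  I5: { [E → g / . g] }  — shift
  I6: { [E → g / g .] }  — reduce
  I7: { [C → . , )], [C → . E g C], [C → . E], [C → E g . C], [E → . g / g] }  — shift
  I8: { [C → E g C .] }  — reduce
  I9: { [C → , ) .] }  — reduce

Conflict in state I3:
  Shift-reduce conflict between [C → E .] and [C → E . g C]
So the grammar is NOT LR(0).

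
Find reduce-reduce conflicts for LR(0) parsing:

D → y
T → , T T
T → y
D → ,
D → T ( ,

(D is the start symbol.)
A reduce-reduce conflict occurs when an LR(0) state has two complete items [A → α .] and [B → β .] — both call for a reduction, and with no lookahead the parser cannot choose between them.

Augment with D' → D and build the canonical LR(0) collection (I0 = CLOSURE({[D' → . D]}), then GOTO on every symbol after a dot until no new states appear). It has 11 states:
  I0: { [D → . ,], [D → . T ( ,], [D → . y], [D' → . D], [T → . , T T], [T → . y] }  — shift
  I1: { [D → , .], [T → , . T T], [T → . , T T], [T → . y] }  — shift, reduce
  I2: { [D' → D .] }  — accept
  I3: { [D → T . ( ,] }  — shift
  I4: { [D → y .], [T → y .] }  — 2 reduces
  I5: { [D → T ( . ,] }  — shift
  I6: { [D → T ( , .] }  — reduce
  I7: { [T → , . T T], [T → . , T T], [T → . y] }  — shift
  I8: { [T → , T . T], [T → . , T T], [T → . y] }  — shift
  I9: { [T → y .] }  — reduce
  I10: { [T → , T T .] }  — reduce

I4 contains complete items [D → y .], [T → y .] — reduce-reduce conflict.

Answer: Yes — I4: [D → y .] vs [T → y .]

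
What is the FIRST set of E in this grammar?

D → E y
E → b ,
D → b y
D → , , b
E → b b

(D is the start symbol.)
To compute FIRST(E), examine every production with E on the left-hand side, reading each right-hand side left to right until a non-nullable symbol is reached.

From E → b ,:
  - b is a terminal: add 'b' and stop
From E → b b:
  - b is a terminal: add 'b' and stop

Collecting: FIRST(E) = { 'b' }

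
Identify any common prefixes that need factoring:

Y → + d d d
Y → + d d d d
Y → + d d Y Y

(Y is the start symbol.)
Left-factoring is needed when two productions for the same non-terminal
share a common prefix on the right-hand side.

Productions for Y:
  Y → + d d d
  Y → + d d d d
  Y → + d d Y Y

Found common prefix '+ d d' in productions for Y

Answer: Yes, Y has productions with common prefix '+ d d'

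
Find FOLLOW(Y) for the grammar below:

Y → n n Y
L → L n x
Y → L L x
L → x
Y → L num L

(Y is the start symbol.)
Y is the start symbol, so $ ∈ FOLLOW(Y).
In Y → n n Y: Y is at the end; this adds FOLLOW(Y) to itself — nothing new

Taking the union: FOLLOW(Y) = { $ }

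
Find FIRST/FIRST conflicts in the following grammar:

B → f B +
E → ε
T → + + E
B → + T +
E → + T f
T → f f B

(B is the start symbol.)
No FIRST/FIRST conflicts.

A FIRST/FIRST conflict occurs when two productions N → α and N → β for the same non-terminal have FIRST(α) ∩ FIRST(β) ≠ ∅ (with ε ∈ FIRST of a nullable right-hand side, so two nullable alternatives also conflict).

Productions for B:
  B → f B +: FIRST = { 'f' }
  B → + T +: FIRST = { '+' }
Productions for E:
  E → ε: FIRST = { ε }
  E → + T f: FIRST = { '+' }
Productions for T:
  T → + + E: FIRST = { '+' }
  T → f f B: FIRST = { 'f' }

All alternatives of each non-terminal have pairwise disjoint FIRST sets.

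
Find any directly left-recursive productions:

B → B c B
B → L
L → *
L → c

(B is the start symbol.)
Yes, B is left-recursive

B → B c B: LEFT RECURSIVE (starts with B)
B → L: starts with L
L → *: starts with '*'
L → c: starts with c

The grammar has direct left recursion on: B.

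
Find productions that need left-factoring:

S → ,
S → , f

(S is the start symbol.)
Left-factoring is needed when two productions for the same non-terminal
share a common prefix on the right-hand side.

Productions for S:
  S → ,
  S → , f

Found common prefix ',' in productions for S

Answer: Yes, S has productions with common prefix ','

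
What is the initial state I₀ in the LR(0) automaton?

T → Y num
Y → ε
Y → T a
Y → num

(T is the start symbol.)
{ [T → . Y num], [T' → . T], [Y → . T a], [Y → . num], [Y → .] }

First, augment the grammar with T' → T
I₀ = CLOSURE({ [T' → . T] }):
  [T' → . T] has the dot before T: add [T → . Y num]
  [T → . Y num] has the dot before Y: add [Y → .], [Y → . T a], [Y → . num]
No further items can be added.

I₀ = { [T → . Y num], [T' → . T], [Y → . T a], [Y → . num], [Y → .] }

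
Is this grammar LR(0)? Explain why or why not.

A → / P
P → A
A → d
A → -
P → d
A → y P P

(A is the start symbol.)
A grammar is LR(0) if no state in the canonical LR(0) collection has:
  - both a shift item (dot before a terminal) and a complete item (shift-reduce conflict), or
  - two or more complete items (reduce-reduce conflict; the accept item [A' → A .] counts as a complete item here).

Augment with A' → A and build the canonical LR(0) collection (I0 = CLOSURE({[A' → . A]}), then GOTO on every symbol after a dot until no new states appear). It has 11 states:
  I0: { [A → . -], [A → . / P], [A → . d], [A → . y P P], [A' → . A] }  — shift
  I1: { [A → - .] }  — reduce
  I2: { [A → . -], [A → . / P], [A → . d], [A → . y P P], [A → / . P], [P → . A], [P → . d] }  — shift
  I3: { [A' → A .] }  — accept
  I4: { [A → d .] }  — reduce
  I5: { [A → . -], [A → . / P], [A → . d], [A → . y P P], [A → y . P P], [P → . A], [P → . d] }  — shift
  I6: { [P → A .] }  — reduce
  I7: { [A → . -], [A → . / P], [A → . d], [A → . y P P], [A → y P . P], [P → . A], [P → . d] }  — shift
  I8: { [A → d .], [P → d .] }  — 2 reduces
  I9: { [A → y P P .] }  — reduce
  I10: { [A → / P .] }  — reduce

Conflict in state I8:
  Reduce-reduce conflict: [A → d .] and [P → d .]
So the grammar is NOT LR(0).

Answer: No. Reduce-reduce conflict: [A → d .] and [P → d .]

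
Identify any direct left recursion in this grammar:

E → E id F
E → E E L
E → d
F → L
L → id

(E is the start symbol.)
Yes, E is left-recursive

Direct left recursion occurs when N → N α for some non-terminal N (the right-hand side begins with the left-hand side itself).

E → E id F: LEFT RECURSIVE (starts with E)
E → E E L: LEFT RECURSIVE (starts with E)
E → d: starts with d
F → L: starts with L
L → id: starts with id

The grammar has direct left recursion on: E.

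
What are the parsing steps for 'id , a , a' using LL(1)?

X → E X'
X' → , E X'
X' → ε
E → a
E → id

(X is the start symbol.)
LL(1) parsing maintains a stack (initially the start symbol over $) and the input. At each step: if the stack top is a terminal, match it against the current input token; if it is a non-terminal N, replace it with the RHS of M[N, lookahead] (the unique production whose predict set contains the lookahead).

Stack is shown with the top on the left.

Stack     Input         Action
------------------------------
X $       id , a , a $  output X → E X'
E X' $    id , a , a $  output E → id
id X' $   id , a , a $  match 'id'
X' $      , a , a $     output X' → , E X'
, E X' $  , a , a $     match ','
E X' $    a , a $       output E → a
a X' $    a , a $       match 'a'
X' $      , a $         output X' → , E X'
, E X' $  , a $         match ','
E X' $    a $           output E → a
a X' $    a $           match 'a'
X' $      $             output X' → ε
$         $             accept

The string is accepted.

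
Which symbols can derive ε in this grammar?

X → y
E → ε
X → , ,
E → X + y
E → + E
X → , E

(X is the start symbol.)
{ 'E' }

ε-productions: E → ε
So E is immediately nullable.
No further non-terminal can be added: every production for the remaining non-terminals contains a terminal or a non-nullable non-terminal.
Nullable = { 'E' }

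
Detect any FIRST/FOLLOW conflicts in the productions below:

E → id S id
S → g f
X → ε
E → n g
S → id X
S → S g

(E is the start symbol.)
Nullable non-terminals: X.
X has a nullable alternative but only one production, so nothing to check.

E, S have no nullable alternative, so no FIRST/FOLLOW check is needed there.

No FIRST/FOLLOW conflicts found.

Answer: No FIRST/FOLLOW conflicts.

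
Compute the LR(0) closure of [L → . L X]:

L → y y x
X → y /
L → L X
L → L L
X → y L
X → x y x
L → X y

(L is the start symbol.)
{ [L → . L L], [L → . L X], [L → . X y], [L → . y y x], [X → . x y x], [X → . y /], [X → . y L] }

Start with: [L → . L X]
  [L → . L X] has the dot before L: add [L → . y y x], [L → . L L], [L → . X y]
  [L → . X y] has the dot before X: add [X → . y /], [X → . y L], [X → . x y x]
No further items can be added.

CLOSURE = { [L → . L L], [L → . L X], [L → . X y], [L → . y y x], [X → . x y x], [X → . y /], [X → . y L] }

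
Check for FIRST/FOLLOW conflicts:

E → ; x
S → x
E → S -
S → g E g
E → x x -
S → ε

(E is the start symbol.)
No FIRST/FOLLOW conflicts.

Nullable non-terminals: S.

S: nullable alternative(s) S → ε; FOLLOW(S) = { '-' }
  S → x: FIRST \ {ε} = { 'x' } — disjoint from FOLLOW(S)
  S → g E g: FIRST \ {ε} = { 'g' } — disjoint from FOLLOW(S)
  S → ε: FIRST \ {ε} = { } — this is the only nullable alternative, skip

E has no nullable alternative, so no FIRST/FOLLOW check is needed there.

No FIRST/FOLLOW conflicts found.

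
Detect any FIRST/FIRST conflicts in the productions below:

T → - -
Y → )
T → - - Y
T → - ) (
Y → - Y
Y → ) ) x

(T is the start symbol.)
Productions for T:
  T → - -: FIRST = { '-' }
  T → - - Y: FIRST = { '-' }
  T → - ) (: FIRST = { '-' }
Productions for Y:
  Y → ): FIRST = { ')' }
  Y → - Y: FIRST = { '-' }
  Y → ) ) x: FIRST = { ')' }

Conflict for T: T → - - and T → - - Y
  Overlap: { '-' }
Conflict for T: T → - - and T → - ) (
  Overlap: { '-' }
Conflict for T: T → - - Y and T → - ) (
  Overlap: { '-' }
Conflict for Y: Y → ) and Y → ) ) x
  Overlap: { ')' }

Answer: Yes. T → '-' '-' / T → '-' '-' Y on { '-' }; T → '-' '-' / T → '-' ')' '(' on { '-' }; T → '-' '-' Y / T → '-' ')' '(' on { '-' }; Y → ')' / Y → ')' ')' x on { ')' }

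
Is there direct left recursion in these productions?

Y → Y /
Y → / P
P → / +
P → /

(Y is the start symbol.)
Yes, Y is left-recursive

Direct left recursion occurs when N → N α for some non-terminal N (the right-hand side begins with the left-hand side itself).

Y → Y /: LEFT RECURSIVE (starts with Y)
Y → / P: starts with '/'
P → / +: starts with '/'
P → /: starts with '/'

The grammar has direct left recursion on: Y.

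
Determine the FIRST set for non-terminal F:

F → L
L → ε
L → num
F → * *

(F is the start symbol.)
{ '*', 'num', ε }

To compute FIRST(F), examine every production with F on the left-hand side, reading each right-hand side left to right until a non-nullable symbol is reached.

FIRST sets of the other non-terminals involved (by the same procedure, iterated to a fixed point):
  FIRST(L) = { 'num', ε }

From F → L:
  - L is a non-terminal: add FIRST(L) \ {ε} = { 'num' }
    L is nullable and nothing follows, so the whole right-hand side can vanish: ε ∈ FIRST(F)
From F → * *:
  - '*' is a terminal: add '*' and stop

Collecting: FIRST(F) = { '*', 'num', ε }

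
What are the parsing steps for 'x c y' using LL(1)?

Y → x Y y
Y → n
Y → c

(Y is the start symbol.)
LL(1) parsing maintains a stack (initially the start symbol over $) and the input. At each step: if the stack top is a terminal, match it against the current input token; if it is a non-terminal N, replace it with the RHS of M[N, lookahead] (the unique production whose predict set contains the lookahead).

Stack is shown with the top on the left.

Stack    Input    Action
------------------------
Y $      x c y $  output Y → x Y y
x Y y $  x c y $  match 'x'
Y y $    c y $    output Y → c
c y $    c y $    match 'c'
y $      y $      match 'y'
$        $        accept

The string is accepted.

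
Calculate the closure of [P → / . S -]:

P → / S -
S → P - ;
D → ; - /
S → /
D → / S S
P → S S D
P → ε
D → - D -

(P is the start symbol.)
To compute CLOSURE, for each item [A → α.Bβ] where B is a non-terminal, add [B → .γ] for all productions B → γ; repeat for the newly added items until nothing changes.

Start with: [P → / . S -]
  [P → / . S -] has the dot before S: add [S → . P - ;], [S → . /]
  [S → . P - ;] has the dot before P: add [P → . / S -], [P → . S S D], [P → .]
No further items can be added.

CLOSURE = { [P → . / S -], [P → . S S D], [P → .], [P → / . S -], [S → . /], [S → . P - ;] }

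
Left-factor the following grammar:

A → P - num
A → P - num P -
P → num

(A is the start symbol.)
A → P - num A'
A' → ε
A' → P -
P → num

Left-factoring transforms A → αβ₁ | αβ₂ into A → αA' and A' → β₁ | β₂
(α is the longest common prefix among the alternatives). Repeat until
no nonterminal has two alternatives with a common prefix.

Round 1: A has alternatives sharing prefix 'P - num'. Introduce A': A → P - num A'
  Add: A' → ε
  Add: A' → P -

No remaining common prefixes — done.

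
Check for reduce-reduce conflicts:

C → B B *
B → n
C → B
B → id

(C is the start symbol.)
No reduce-reduce conflicts

Augment with C' → C and build the canonical LR(0) collection (I0 = CLOSURE({[C' → . C]}), then GOTO on every symbol after a dot until no new states appear). It has 7 states:
  I0: { [B → . id], [B → . n], [C → . B B *], [C → . B], [C' → . C] }  — shift
  I1: { [B → . id], [B → . n], [C → B . B *], [C → B .] }  — shift, reduce
  I2: { [C' → C .] }  — accept
  I3: { [B → id .] }  — reduce
  I4: { [B → n .] }  — reduce
  I5: { [C → B B . *] }  — shift
  I6: { [C → B B * .] }  — reduce

No state contains more than one complete item.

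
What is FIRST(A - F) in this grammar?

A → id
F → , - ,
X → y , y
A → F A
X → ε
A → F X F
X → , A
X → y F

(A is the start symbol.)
{ ',', 'id' }

FIRST sets of the non-terminals involved (from the grammar, by fixed-point iteration):
  FIRST(A) = { ',', 'id' }

To compute FIRST(A - F), process the symbols left to right:
Symbol A is a non-terminal. Add FIRST(A) \ {ε} = { ',', 'id' }
A is not nullable (ε ∉ FIRST(A)), so stop here.
FIRST(A - F) = { ',', 'id' }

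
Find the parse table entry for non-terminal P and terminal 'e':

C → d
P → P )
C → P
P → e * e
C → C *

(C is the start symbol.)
P → P ), P → e * e

To find M[P, 'e'], we find productions for P where 'e' is in the predict set (PREDICT(N → α) = (FIRST(α) \ {ε}) ∪ (FOLLOW(N) if α ⇒* ε)).

Relevant sets:
  FIRST(P) = { 'e' }

P → P ): PREDICT = { 'e' }
  'e' is in predict set, so this production goes in M[P, 'e']
P → e * e: PREDICT = { 'e' }
  'e' is in predict set, so this production goes in M[P, 'e']

M[P, 'e'] = P → P ), P → e * e  (a multiply-defined cell — the grammar is not LL(1))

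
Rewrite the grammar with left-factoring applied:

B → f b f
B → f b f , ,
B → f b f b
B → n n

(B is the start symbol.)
Left-factoring transforms A → αβ₁ | αβ₂ into A → αA' and A' → β₁ | β₂
(α is the longest common prefix among the alternatives). Repeat until
no nonterminal has two alternatives with a common prefix.

Round 1: B has alternatives sharing prefix 'f b f'. Introduce B': B → f b f B'
  Add: B' → ε
  Add: B' → , ,
  Add: B' → b

No remaining common prefixes — done.

Resulting grammar:
B → f b f B'
B' → ε
B' → , ,
B' → b
B → n n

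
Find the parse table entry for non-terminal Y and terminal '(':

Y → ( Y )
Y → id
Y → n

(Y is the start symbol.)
To find M[Y, '('], we find productions for Y where '(' is in the predict set (PREDICT(N → α) = (FIRST(α) \ {ε}) ∪ (FOLLOW(N) if α ⇒* ε)).

Y → ( Y ): PREDICT = { '(' }
  '(' is in predict set, so this production goes in M[Y, '(']
Y → id: PREDICT = { 'id' }
Y → n: PREDICT = { 'n' }

M[Y, '('] = Y → ( Y )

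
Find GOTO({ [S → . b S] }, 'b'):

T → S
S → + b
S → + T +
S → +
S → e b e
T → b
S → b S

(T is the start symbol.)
GOTO(I, 'b') = CLOSURE({ [A → αX.β] : [A → α.Xβ] ∈ I, X = 'b' })

Items with dot before 'b', with the dot advanced:
  [S → . b S] → [S → b . S]
Closure of the advanced items:
  [S → b . S] has the dot before S: add [S → . + b], [S → . + T +], [S → . +], [S → . e b e], [S → . b S]

GOTO = { [S → . + T +], [S → . + b], [S → . +], [S → . b S], [S → . e b e], [S → b . S] }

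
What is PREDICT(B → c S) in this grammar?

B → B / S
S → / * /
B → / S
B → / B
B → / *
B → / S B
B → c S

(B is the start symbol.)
PREDICT(B → c S) = (FIRST(RHS) \ {ε}) ∪ (FOLLOW(B) if ε ∈ FIRST(RHS), i.e. RHS ⇒* ε)
FIRST(c S) = { 'c' }
ε ∉ FIRST(c S), so FOLLOW(B) is not added.
PREDICT(B → c S) = { 'c' }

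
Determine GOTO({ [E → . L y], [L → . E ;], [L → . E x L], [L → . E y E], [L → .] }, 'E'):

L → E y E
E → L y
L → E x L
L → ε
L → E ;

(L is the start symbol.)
GOTO(I, 'E') = CLOSURE({ [A → αX.β] : [A → α.Xβ] ∈ I, X = 'E' })

Items with dot before 'E', with the dot advanced:
  [L → . E ;] → [L → E . ;]
  [L → . E x L] → [L → E . x L]
  [L → . E y E] → [L → E . y E]
Closure adds nothing (no advanced item has the dot before a non-terminal).

GOTO = { [L → E . ;], [L → E . x L], [L → E . y E] }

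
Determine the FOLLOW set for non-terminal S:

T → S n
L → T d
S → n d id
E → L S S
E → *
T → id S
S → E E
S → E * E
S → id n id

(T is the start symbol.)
To compute FOLLOW(S), find every occurrence of S on a right-hand side N → α S β: add FIRST(β) \ {ε}, and if β is empty or nullable also add FOLLOW(N). Iterate to a fixed point.

In T → S n: S is followed by n, add FIRST(n) \ {ε} = { 'n' }
In E → L S S: S is followed by S, add FIRST(S) \ {ε} = { '*', 'id', 'n' }
In E → L S S: S is at the end, add FOLLOW(E)
In T → id S: S is at the end, add FOLLOW(T)

The FOLLOW sets referred to above (computed the same way, to a fixed point):
  FOLLOW(E) = { $, '*', 'd', 'id', 'n' }
  FOLLOW(T) = { $, 'd' }

Taking the union: FOLLOW(S) = { $, '*', 'd', 'id', 'n' }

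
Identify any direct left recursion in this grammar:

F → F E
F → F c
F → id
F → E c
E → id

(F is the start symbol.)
Direct left recursion occurs when N → N α for some non-terminal N (the right-hand side begins with the left-hand side itself).

F → F E: LEFT RECURSIVE (starts with F)
F → F c: LEFT RECURSIVE (starts with F)
F → id: starts with id
F → E c: starts with E
E → id: starts with id

The grammar has direct left recursion on: F.

Answer: Yes, F is left-recursive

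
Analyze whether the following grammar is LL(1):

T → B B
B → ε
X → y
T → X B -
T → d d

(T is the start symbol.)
A grammar is LL(1) if for each non-terminal N with multiple productions, the predict sets of those productions are pairwise disjoint, where PREDICT(N → α) = (FIRST(α) \ {ε}) ∪ (FOLLOW(N) if α ⇒* ε).

Relevant sets:
  FIRST(B) = { ε }
  FIRST(X) = { 'y' }
  FOLLOW(T) = { $ }

For T:
  PREDICT(T → B B) = { $ }
  PREDICT(T → X B '-') = { 'y' }
  PREDICT(T → d d) = { 'd' }
B, X have a single production, so nothing to check there.

All predict sets are disjoint. The grammar IS LL(1).

Answer: Yes, the grammar is LL(1).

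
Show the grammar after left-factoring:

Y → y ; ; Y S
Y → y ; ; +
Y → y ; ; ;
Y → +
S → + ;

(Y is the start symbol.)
Y → y ; ; Y'
Y' → Y S
Y' → +
Y' → ;
Y → +
S → + ;

Left-factoring transforms A → αβ₁ | αβ₂ into A → αA' and A' → β₁ | β₂
(α is the longest common prefix among the alternatives). Repeat until
no nonterminal has two alternatives with a common prefix.

Round 1: Y has alternatives sharing prefix 'y ; ;'. Introduce Y': Y → y ; ; Y'
  Add: Y' → Y S
  Add: Y' → +
  Add: Y' → ;

No remaining common prefixes — done.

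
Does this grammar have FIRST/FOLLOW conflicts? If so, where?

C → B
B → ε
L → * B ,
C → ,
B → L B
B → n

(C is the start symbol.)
A FIRST/FOLLOW conflict occurs when a non-terminal N has a nullable alternative N → β (β ⇒* ε) and another alternative N → α with FIRST(α) ∩ FOLLOW(N) ≠ ∅: on such a lookahead the parser cannot decide between expanding α and letting N vanish via β.

Nullable non-terminals: B, C.
FIRST sets used below: FIRST(L) = { '*' }, FIRST(B) = { '*', 'n', ε }

B: nullable alternative(s) B → ε; FOLLOW(B) = { $, ',' }
  B → ε: FIRST \ {ε} = { } — this is the only nullable alternative, skip
  B → L B: FIRST \ {ε} = { '*' } — disjoint from FOLLOW(B)
  B → n: FIRST \ {ε} = { 'n' } — disjoint from FOLLOW(B)

C: nullable alternative(s) C → B; FOLLOW(C) = { $ }
  C → B: FIRST \ {ε} = { '*', 'n' } — this is the only nullable alternative, skip
  C → ,: FIRST \ {ε} = { ',' } — disjoint from FOLLOW(C)

L has no nullable alternative, so no FIRST/FOLLOW check is needed there.

No FIRST/FOLLOW conflicts found.

Answer: No FIRST/FOLLOW conflicts.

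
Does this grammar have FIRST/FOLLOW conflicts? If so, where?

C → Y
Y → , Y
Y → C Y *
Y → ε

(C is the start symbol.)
A FIRST/FOLLOW conflict occurs when a non-terminal N has a nullable alternative N → β (β ⇒* ε) and another alternative N → α with FIRST(α) ∩ FOLLOW(N) ≠ ∅: on such a lookahead the parser cannot decide between expanding α and letting N vanish via β.

Nullable non-terminals: C, Y.
FIRST sets used below: FIRST(C) = { '*', ',', ε }, FIRST(Y) = { '*', ',', ε }
C has a nullable alternative but only one production, so nothing to check.

Y: nullable alternative(s) Y → ε; FOLLOW(Y) = { $, '*', ',' }
  Y → , Y: FIRST \ {ε} = { ',' } — overlaps FOLLOW(Y) on { ',' }: CONFLICT
  Y → C Y *: FIRST \ {ε} = { '*', ',' } — overlaps FOLLOW(Y) on { '*', ',' }: CONFLICT
  Y → ε: FIRST \ {ε} = { } — this is the only nullable alternative, skip

So the grammar has 2 FIRST/FOLLOW conflicts (marked CONFLICT above).

Answer: Yes. Y → ',' Y with FOLLOW(Y) on { ',' }; Y → C Y '*' with FOLLOW(Y) on { '*', ',' }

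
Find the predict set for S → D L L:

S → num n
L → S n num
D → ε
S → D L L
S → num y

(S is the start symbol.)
{ 'num' }

PREDICT(S → D L L) = (FIRST(RHS) \ {ε}) ∪ (FOLLOW(S) if ε ∈ FIRST(RHS), i.e. RHS ⇒* ε)
FIRST(D) = { ε }
FIRST(L) = { 'num' }
FIRST(D L L) = { 'num' }
ε ∉ FIRST(D L L), so FOLLOW(S) is not added.
PREDICT(S → D L L) = { 'num' }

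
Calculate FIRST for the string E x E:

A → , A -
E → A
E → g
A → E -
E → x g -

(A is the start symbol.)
FIRST sets of the non-terminals involved (from the grammar, by fixed-point iteration):
  FIRST(E) = { ',', 'g', 'x' }

To compute FIRST(E x E), process the symbols left to right:
Symbol E is a non-terminal. Add FIRST(E) \ {ε} = { ',', 'g', 'x' }
E is not nullable (ε ∉ FIRST(E)), so stop here.
FIRST(E x E) = { ',', 'g', 'x' }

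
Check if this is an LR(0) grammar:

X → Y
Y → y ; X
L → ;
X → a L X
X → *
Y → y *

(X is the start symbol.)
A grammar is LR(0) if no state in the canonical LR(0) collection has:
  - both a shift item (dot before a terminal) and a complete item (shift-reduce conflict), or
  - two or more complete items (reduce-reduce conflict; the accept item [X' → X .] counts as a complete item here).

Augment with X' → X and build the canonical LR(0) collection (I0 = CLOSURE({[X' → . X]}), then GOTO on every symbol after a dot until no new states appear). It has 12 states:
  I0: { [X → . *], [X → . Y], [X → . a L X], [X' → . X], [Y → . y *], [Y → . y ; X] }  — shift
  I1: { [X → * .] }  — reduce
  I2: { [X' → X .] }  — accept
  I3: { [X → Y .] }  — reduce
  I4: { [L → . ;], [X → a . L X] }  — shift
  I5: { [Y → y . *], [Y → y . ; X] }  — shift
  I6: { [Y → y * .] }  — reduce
  I7: { [X → . *], [X → . Y], [X → . a L X], [Y → . y *], [Y → . y ; X], [Y → y ; . X] }  — shift
  I8: { [Y → y ; X .] }  — reduce
  I9: { [L → ; .] }  — reduce
  I10: { [X → . *], [X → . Y], [X → . a L X], [X → a L . X], [Y → . y *], [Y → . y ; X] }  — shift
  I11: { [X → a L X .] }  — reduce

Every state is either a pure shift/goto state or contains exactly one complete item and nothing to shift — no conflicts. The grammar is LR(0).

Answer: Yes, the grammar is LR(0)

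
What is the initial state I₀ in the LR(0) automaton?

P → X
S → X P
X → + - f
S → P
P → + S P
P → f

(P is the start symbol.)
First, augment the grammar with P' → P
I₀ = CLOSURE({ [P' → . P] }):
  [P' → . P] has the dot before P: add [P → . X], [P → . + S P], [P → . f]
  [P → . X] has the dot before X: add [X → . + - f]
No further items can be added.

I₀ = { [P → . + S P], [P → . X], [P → . f], [P' → . P], [X → . + - f] }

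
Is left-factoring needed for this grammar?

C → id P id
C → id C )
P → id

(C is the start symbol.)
Yes, C has productions with common prefix 'id'

Left-factoring is needed when two productions for the same non-terminal
share a common prefix on the right-hand side.

Productions for C:
  C → id P id
  C → id C )

Found common prefix 'id' in productions for C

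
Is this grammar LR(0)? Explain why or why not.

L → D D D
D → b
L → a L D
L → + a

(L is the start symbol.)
Yes, the grammar is LR(0)

A grammar is LR(0) if no state in the canonical LR(0) collection has:
  - both a shift item (dot before a terminal) and a complete item (shift-reduce conflict), or
  - two or more complete items (reduce-reduce conflict; the accept item [L' → L .] counts as a complete item here).

Augment with L' → L and build the canonical LR(0) collection (I0 = CLOSURE({[L' → . L]}), then GOTO on every symbol after a dot until no new states appear). It has 11 states:
  I0: { [D → . b], [L → . + a], [L → . D D D], [L → . a L D], [L' → . L] }  — shift
  I1: { [L → + . a] }  — shift
  I2: { [D → . b], [L → D . D D] }  — shift
  I3: { [L' → L .] }  — accept
  I4: { [D → . b], [L → . + a], [L → . D D D], [L → . a L D], [L → a . L D] }  — shift
  I5: { [D → b .] }  — reduce
  I6: { [D → . b], [L → a L . D] }  — shift
  I7: { [L → a L D .] }  — reduce
  I8: { [D → . b], [L → D D . D] }  — shift
  I9: { [L → D D D .] }  — reduce
  I10: { [L → + a .] }  — reduce

Every state is either a pure shift/goto state or contains exactly one complete item and nothing to shift — no conflicts. The grammar is LR(0).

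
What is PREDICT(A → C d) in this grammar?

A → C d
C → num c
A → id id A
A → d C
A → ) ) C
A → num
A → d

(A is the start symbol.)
{ 'num' }

PREDICT(A → C d) = (FIRST(RHS) \ {ε}) ∪ (FOLLOW(A) if ε ∈ FIRST(RHS), i.e. RHS ⇒* ε)
FIRST(C) = { 'num' }
FIRST(C d) = { 'num' }
ε ∉ FIRST(C d), so FOLLOW(A) is not added.
PREDICT(A → C d) = { 'num' }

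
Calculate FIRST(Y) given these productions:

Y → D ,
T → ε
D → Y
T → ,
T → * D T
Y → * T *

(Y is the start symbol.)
{ '*' }

FIRST sets of the other non-terminals involved (by the same procedure, iterated to a fixed point):
  FIRST(D) = { '*' }

From Y → D ,:
  - D is a non-terminal: add FIRST(D) \ {ε} = { '*' }
    D is not nullable, so stop
From Y → * T *:
  - '*' is a terminal: add '*' and stop

Collecting: FIRST(Y) = { '*' }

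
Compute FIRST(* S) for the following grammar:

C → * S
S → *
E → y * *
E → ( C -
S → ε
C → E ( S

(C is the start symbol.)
To compute FIRST(* S), process the symbols left to right:
Symbol * is a terminal. Add '*' and stop.
FIRST(* S) = { '*' }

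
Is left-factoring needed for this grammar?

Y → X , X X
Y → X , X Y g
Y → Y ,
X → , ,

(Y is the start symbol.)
Yes, Y has productions with common prefix 'X , X'

Left-factoring is needed when two productions for the same non-terminal
share a common prefix on the right-hand side.

Productions for Y:
  Y → X , X X
  Y → X , X Y g
  Y → Y ,

Found common prefix 'X , X' in productions for Y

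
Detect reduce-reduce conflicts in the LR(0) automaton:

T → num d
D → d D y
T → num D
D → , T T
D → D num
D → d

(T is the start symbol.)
Yes — I5: [D → d .] vs [T → num d .]

A reduce-reduce conflict occurs when an LR(0) state has two complete items [A → α .] and [B → β .] — both call for a reduction, and with no lookahead the parser cannot choose between them.

Augment with T' → T and build the canonical LR(0) collection (I0 = CLOSURE({[T' → . T]}), then GOTO on every symbol after a dot until no new states appear). It has 12 states:
  I0: { [T → . num D], [T → . num d], [T' → . T] }  — shift
  I1: { [T' → T .] }  — accept
  I2: { [D → . , T T], [D → . D num], [D → . d D y], [D → . d], [T → num . D], [T → num . d] }  — shift
  I3: { [D → , . T T], [T → . num D], [T → . num d] }  — shift
  I4: { [D → D . num], [T → num D .] }  — shift, reduce
  I5: { [D → . , T T], [D → . D num], [D → . d D y], [D → . d], [D → d . D y], [D → d .], [T → num d .] }  — shift, 2 reduces
  I6: { [D → D . num], [D → d D . y] }  — shift
  I7: { [D → . , T T], [D → . D num], [D → . d D y], [D → . d], [D → d . D y], [D → d .] }  — shift, reduce
  I8: { [D → D num .] }  — reduce
  I9: { [D → d D y .] }  — reduce
  I10: { [D → , T . T], [T → . num D], [T → . num d] }  — shift
  I11: { [D → , T T .] }  — reduce

I5 contains complete items [D → d .], [T → num d .] — reduce-reduce conflict.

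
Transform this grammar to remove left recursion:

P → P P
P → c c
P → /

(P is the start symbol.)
P → c c P'
P → / P'
P' → P P'
P' → ε

P is directly left-recursive. The standard transformation for
  A → A α₁ | ... | A α_m | β₁ | ... | β_n
is
  A  → β₁ A' | ... | β_n A'
  A' → α₁ A' | ... | α_m A' | ε

P → c c becomes P → c c P'
P → / becomes P → / P'
P → P P becomes P' → P P'
Add P' → ε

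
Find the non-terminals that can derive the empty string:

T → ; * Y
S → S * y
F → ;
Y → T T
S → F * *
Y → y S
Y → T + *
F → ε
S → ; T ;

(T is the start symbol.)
{ 'F' }

A non-terminal is nullable if it can derive ε (the empty string): either it has an ε-production, or it has a production whose right-hand side consists entirely of nullable non-terminals.

ε-productions: F → ε
So F is immediately nullable.
No further non-terminal can be added: every production for the remaining non-terminals contains a terminal or a non-nullable non-terminal.
Nullable = { 'F' }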